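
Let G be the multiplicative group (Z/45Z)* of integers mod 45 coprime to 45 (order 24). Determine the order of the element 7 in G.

12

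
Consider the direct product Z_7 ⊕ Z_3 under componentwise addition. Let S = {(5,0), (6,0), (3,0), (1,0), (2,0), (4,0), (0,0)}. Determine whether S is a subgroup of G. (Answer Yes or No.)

|S| = 7 divides |G| = 21, consistent with Lagrange.
S contains the identity, every element's inverse is in S, and S is closed under +: it is a subgroup.
In fact S = ⟨(4,0)⟩.

Yes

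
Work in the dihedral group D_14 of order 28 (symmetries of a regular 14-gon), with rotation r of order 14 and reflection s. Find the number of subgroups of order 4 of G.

7

|G| = 28 and 4 | 28, so subgroups of order 4 are possible by Lagrange.
The subgroups of order 4 are: {e, r^7, r^3s, r^10s}; {e, r^7, r^4s, r^11s}; {e, r^7, r^5s, r^12s}; {e, r^7, r^6s, r^13s}; … (7 in all).
So G has 7 subgroups of order 4.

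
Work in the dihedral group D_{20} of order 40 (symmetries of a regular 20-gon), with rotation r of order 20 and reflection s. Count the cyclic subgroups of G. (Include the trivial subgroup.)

26

Each element a generates a cyclic subgroup ⟨a⟩; distinct elements may generate the same one (a cyclic group of order d has φ(d) generators).
Cyclic subgroups by order — order 1: 1; order 2: 21; order 4: 1; order 5: 1; order 10: 1; order 20: 1.
Total: 26.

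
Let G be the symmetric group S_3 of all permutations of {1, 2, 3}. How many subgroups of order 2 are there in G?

3

|G| = 6 and 2 | 6, so subgroups of order 2 are possible by Lagrange.
The subgroups of order 2 are: {e, (1 2)}; {e, (1 3)}; {e, (2 3)}.
So G has 3 subgroups of order 2.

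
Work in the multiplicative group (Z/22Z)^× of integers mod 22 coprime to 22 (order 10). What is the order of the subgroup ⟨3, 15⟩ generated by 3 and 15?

5

|⟨3⟩| = 5 and |⟨15⟩| = 5, so |H| is a multiple of lcm(5, 5) = 5 and divides |G| = 10.
Closing under the operation: H = {1, 3, 5, 9, 15}, so |H| = 5.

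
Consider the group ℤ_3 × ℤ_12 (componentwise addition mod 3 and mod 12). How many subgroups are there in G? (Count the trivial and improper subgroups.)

|G| = 36, so by Lagrange every subgroup order divides 36. Divisors: 1, 2, 3, 4, 6, 9, 12, 18, 36.
Subgroups by order — order 1: 1; order 2: 1; order 3: 4; order 4: 1; order 6: 4; order 9: 1; order 12: 4; order 18: 1; order 36: 1.
Total: 1 + 1 + 4 + 1 + 4 + 1 + 4 + 1 + 1 = 18.

18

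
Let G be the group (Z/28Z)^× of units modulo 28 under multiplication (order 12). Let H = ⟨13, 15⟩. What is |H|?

4

|⟨13⟩| = 2 and |⟨15⟩| = 2, so |H| is a multiple of lcm(2, 2) = 2 and divides |G| = 12.
Closing under the operation: H = {1, 13, 15, 27}, so |H| = 4.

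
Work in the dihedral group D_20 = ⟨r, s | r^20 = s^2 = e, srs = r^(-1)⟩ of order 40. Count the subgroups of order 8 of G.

|G| = 40 and 8 | 40, so subgroups of order 8 are possible by Lagrange.
The subgroups of order 8 are: {e, r^5, r^10, r^15, s, r^5s, r^10s, r^15s}; {e, r^5, r^10, r^15, rs, r^6s, r^11s, r^16s}; {e, r^5, r^10, r^15, r^2s, r^7s, r^12s, r^17s}; {e, r^5, r^10, r^15, r^3s, r^8s, r^13s, r^18s}; … (5 in all).
So G has 5 subgroups of order 8.

5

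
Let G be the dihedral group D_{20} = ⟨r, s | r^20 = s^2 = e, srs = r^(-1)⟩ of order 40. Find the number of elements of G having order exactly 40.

No element of G has order 40 (even though 40 | 40).

0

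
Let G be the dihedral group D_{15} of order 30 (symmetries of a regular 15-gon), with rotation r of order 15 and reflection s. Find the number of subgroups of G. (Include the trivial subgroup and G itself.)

28

|G| = 30, so by Lagrange every subgroup order divides 30. Divisors: 1, 2, 3, 5, 6, 10, 15, 30.
Subgroups by order — order 1: 1; order 2: 15; order 3: 1; order 5: 1; order 6: 5; order 10: 3; order 15: 1; order 30: 1.
Total: 1 + 15 + 1 + 1 + 5 + 3 + 1 + 1 = 28.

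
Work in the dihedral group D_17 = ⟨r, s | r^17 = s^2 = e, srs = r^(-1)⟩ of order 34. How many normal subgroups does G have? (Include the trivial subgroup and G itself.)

G has 20 subgroups. Checking conjugation-invariance by order — order 1: 1/1 normal; order 2: 0/17 normal; order 17: 1/1 normal; order 34: 1/1 normal.
Total normal subgroups: 3.

3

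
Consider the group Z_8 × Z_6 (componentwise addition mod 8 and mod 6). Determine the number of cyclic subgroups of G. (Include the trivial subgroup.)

16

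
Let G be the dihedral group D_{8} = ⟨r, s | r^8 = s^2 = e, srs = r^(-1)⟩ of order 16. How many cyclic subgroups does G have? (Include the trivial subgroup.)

Each element a generates a cyclic subgroup ⟨a⟩; distinct elements may generate the same one (a cyclic group of order d has φ(d) generators).
Cyclic subgroups by order — order 1: 1; order 2: 9; order 4: 1; order 8: 1.
Total: 12.

12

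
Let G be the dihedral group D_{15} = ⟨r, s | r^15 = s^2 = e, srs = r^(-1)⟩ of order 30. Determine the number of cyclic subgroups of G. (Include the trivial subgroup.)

19

A cyclic subgroup of order d is generated by each of its φ(d) elements of order d, so the cyclic subgroups of order d number (#elements of order d)/φ(d).
Cyclic subgroups by order — order 1: 1; order 2: 15; order 3: 1; order 5: 1; order 15: 1.
Total: 19.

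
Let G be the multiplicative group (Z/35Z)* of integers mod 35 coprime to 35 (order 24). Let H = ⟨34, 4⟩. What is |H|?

|⟨34⟩| = 2 and |⟨4⟩| = 6, so |H| is a multiple of lcm(2, 6) = 6 and divides |G| = 24.
Closing under the operation: H = {1, 4, 6, 9, 11, 16, 19, 24, 26, 29, 31, 34}, so |H| = 12.

12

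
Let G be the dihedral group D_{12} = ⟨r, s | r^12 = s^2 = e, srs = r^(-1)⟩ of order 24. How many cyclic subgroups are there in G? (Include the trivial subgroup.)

18

Each element a generates a cyclic subgroup ⟨a⟩; distinct elements may generate the same one (a cyclic group of order d has φ(d) generators).
Cyclic subgroups by order — order 1: 1; order 2: 13; order 3: 1; order 4: 1; order 6: 1; order 12: 1.
Total: 18.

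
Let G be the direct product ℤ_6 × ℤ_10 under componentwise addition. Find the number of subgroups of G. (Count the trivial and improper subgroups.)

|G| = 60, so by Lagrange every subgroup order divides 60. Divisors: 1, 2, 3, 4, 5, 6, 10, 12, 15, 20, 30, 60.
Subgroups by order — order 1: 1; order 2: 3; order 3: 1; order 4: 1; order 5: 1; order 6: 3; order 10: 3; order 12: 1; order 15: 1; order 20: 1; order 30: 3; order 60: 1.
Total: 1 + 3 + 1 + 1 + 1 + 3 + 3 + 1 + 1 + 1 + 3 + 1 = 20.

20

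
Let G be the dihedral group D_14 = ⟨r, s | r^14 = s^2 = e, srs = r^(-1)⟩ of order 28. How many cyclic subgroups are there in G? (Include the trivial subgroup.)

A cyclic subgroup of order d is generated by each of its φ(d) elements of order d, so the cyclic subgroups of order d number (#elements of order d)/φ(d).
Cyclic subgroups by order — order 1: 1; order 2: 15; order 7: 1; order 14: 1.
Total: 18.

18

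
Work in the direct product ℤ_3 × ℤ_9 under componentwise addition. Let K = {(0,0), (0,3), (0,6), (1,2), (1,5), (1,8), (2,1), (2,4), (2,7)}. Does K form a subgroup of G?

|K| = 9 divides |G| = 27, consistent with Lagrange.
K contains the identity, every element's inverse is in K, and K is closed under +: it is a subgroup.
In fact K = ⟨(2,4)⟩.

Yes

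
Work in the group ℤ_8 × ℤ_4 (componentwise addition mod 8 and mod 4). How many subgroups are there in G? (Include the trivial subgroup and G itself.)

|G| = 32, so by Lagrange every subgroup order divides 32. Divisors: 1, 2, 4, 8, 16, 32.
Subgroups by order — order 1: 1; order 2: 3; order 4: 7; order 8: 7; order 16: 3; order 32: 1.
Total: 1 + 3 + 7 + 7 + 3 + 1 = 22.

22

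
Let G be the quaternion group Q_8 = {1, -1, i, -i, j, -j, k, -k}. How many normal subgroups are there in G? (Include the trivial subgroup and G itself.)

6

G has 6 subgroups. Checking conjugation-invariance by order — order 1: 1/1 normal; order 2: 1/1 normal; order 4: 3/3 normal; order 8: 1/1 normal.
Total normal subgroups: 6.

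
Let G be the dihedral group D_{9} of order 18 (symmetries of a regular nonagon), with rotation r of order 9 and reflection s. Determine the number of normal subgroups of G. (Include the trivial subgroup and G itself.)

G has 16 subgroups. Checking conjugation-invariance by order — order 1: 1/1 normal; order 2: 0/9 normal; order 3: 1/1 normal; order 6: 0/3 normal; order 9: 1/1 normal; order 18: 1/1 normal.
Total normal subgroups: 4.

4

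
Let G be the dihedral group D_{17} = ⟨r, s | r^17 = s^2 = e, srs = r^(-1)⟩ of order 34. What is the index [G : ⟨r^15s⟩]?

|⟨r^15s⟩| = 2 and |G| = 34.
By Lagrange, [G : H] = |G|/|H| = 34/2 = 17.

17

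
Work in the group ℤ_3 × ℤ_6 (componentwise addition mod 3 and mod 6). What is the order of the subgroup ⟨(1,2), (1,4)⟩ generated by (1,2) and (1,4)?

9

|⟨(1,2)⟩| = 3 and |⟨(1,4)⟩| = 3, so |H| is a multiple of lcm(3, 3) = 3 and divides |G| = 18.
Closing under the operation: H = {(0,0), (0,2), (0,4), (1,0), (1,2), (1,4), (2,0), (2,2), (2,4)}, so |H| = 9.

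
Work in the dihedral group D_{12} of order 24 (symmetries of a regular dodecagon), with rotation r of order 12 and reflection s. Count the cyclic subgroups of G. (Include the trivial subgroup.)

18

A cyclic subgroup of order d is generated by each of its φ(d) elements of order d, so the cyclic subgroups of order d number (#elements of order d)/φ(d).
Cyclic subgroups by order — order 1: 1; order 2: 13; order 3: 1; order 4: 1; order 6: 1; order 12: 1.
Total: 18.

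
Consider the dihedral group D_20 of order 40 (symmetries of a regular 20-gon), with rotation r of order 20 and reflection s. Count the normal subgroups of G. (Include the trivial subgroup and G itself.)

9

G has 48 subgroups. Checking conjugation-invariance by order — order 1: 1/1 normal; order 2: 1/21 normal; order 4: 1/11 normal; order 5: 1/1 normal; order 8: 0/5 normal; order 10: 1/5 normal; order 20: 3/3 normal; order 40: 1/1 normal.
Total normal subgroups: 9.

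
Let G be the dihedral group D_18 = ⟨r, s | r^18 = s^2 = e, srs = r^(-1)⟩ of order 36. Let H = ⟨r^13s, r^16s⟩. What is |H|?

12

|⟨r^13s⟩| = 2 and |⟨r^16s⟩| = 2, so |H| is a multiple of lcm(2, 2) = 2 and divides |G| = 36.
Closing under the operation: H = {e, r^3, r^6, r^9, r^12, r^15, rs, r^4s, r^7s, r^10s, r^13s, r^16s}, so |H| = 12.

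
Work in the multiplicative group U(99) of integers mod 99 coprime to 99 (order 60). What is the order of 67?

3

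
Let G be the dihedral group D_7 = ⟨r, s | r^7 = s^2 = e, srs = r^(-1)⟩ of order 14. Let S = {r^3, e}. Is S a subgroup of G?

No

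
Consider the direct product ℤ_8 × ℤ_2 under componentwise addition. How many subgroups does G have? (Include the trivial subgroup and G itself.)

11

|G| = 16, so by Lagrange every subgroup order divides 16. Divisors: 1, 2, 4, 8, 16.
Subgroups by order — order 1: 1; order 2: 3; order 4: 3; order 8: 3; order 16: 1.
Total: 1 + 3 + 3 + 3 + 1 = 11.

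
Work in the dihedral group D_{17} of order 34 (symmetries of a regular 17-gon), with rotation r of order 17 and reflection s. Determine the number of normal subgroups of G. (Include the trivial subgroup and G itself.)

3

G has 20 subgroups. Checking conjugation-invariance by order — order 1: 1/1 normal; order 2: 0/17 normal; order 17: 1/1 normal; order 34: 1/1 normal.
Total normal subgroups: 3.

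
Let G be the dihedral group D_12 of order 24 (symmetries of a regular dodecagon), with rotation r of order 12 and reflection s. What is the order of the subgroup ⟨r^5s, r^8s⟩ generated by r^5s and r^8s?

|⟨r^5s⟩| = 2 and |⟨r^8s⟩| = 2, so |H| is a multiple of lcm(2, 2) = 2 and divides |G| = 24.
Closing under the operation: H = {e, r^3, r^6, r^9, r^2s, r^5s, r^8s, r^11s}, so |H| = 8.

8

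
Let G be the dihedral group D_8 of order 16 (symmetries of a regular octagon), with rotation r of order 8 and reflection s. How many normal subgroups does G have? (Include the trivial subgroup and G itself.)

7

G has 19 subgroups. Checking conjugation-invariance by order — order 1: 1/1 normal; order 2: 1/9 normal; order 4: 1/5 normal; order 8: 3/3 normal; order 16: 1/1 normal.
Total normal subgroups: 7.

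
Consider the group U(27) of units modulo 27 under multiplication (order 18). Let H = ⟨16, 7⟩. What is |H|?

9

|⟨16⟩| = 9 and |⟨7⟩| = 9, so |H| is a multiple of lcm(9, 9) = 9 and divides |G| = 18.
Closing under the operation: H = {1, 4, 7, 10, 13, 16, 19, 22, 25}, so |H| = 9.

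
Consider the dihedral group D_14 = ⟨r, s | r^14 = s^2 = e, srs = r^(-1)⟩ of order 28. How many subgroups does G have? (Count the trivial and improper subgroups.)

28

|G| = 28, so by Lagrange every subgroup order divides 28. Divisors: 1, 2, 4, 7, 14, 28.
Subgroups by order — order 1: 1; order 2: 15; order 4: 7; order 7: 1; order 14: 3; order 28: 1.
Total: 1 + 15 + 7 + 1 + 3 + 1 = 28.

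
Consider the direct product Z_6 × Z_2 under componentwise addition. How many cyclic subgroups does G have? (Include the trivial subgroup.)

Each element a generates a cyclic subgroup ⟨a⟩; distinct elements may generate the same one (a cyclic group of order d has φ(d) generators).
Cyclic subgroups by order — order 1: 1; order 2: 3; order 3: 1; order 6: 3.
Total: 8.

8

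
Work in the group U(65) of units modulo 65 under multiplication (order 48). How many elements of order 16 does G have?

No element of G has order 16 (even though 16 | 48).

0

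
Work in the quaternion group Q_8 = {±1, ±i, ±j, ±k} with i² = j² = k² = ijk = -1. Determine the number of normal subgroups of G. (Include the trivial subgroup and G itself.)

G has 6 subgroups. Checking conjugation-invariance by order — order 1: 1/1 normal; order 2: 1/1 normal; order 4: 3/3 normal; order 8: 1/1 normal.
Total normal subgroups: 6.

6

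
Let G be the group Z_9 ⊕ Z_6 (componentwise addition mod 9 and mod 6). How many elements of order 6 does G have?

8

An element (a,b) has order lcm(ord(a), ord(b)); count pairs with lcm equal to 6.
Enumerating gives 8 such elements.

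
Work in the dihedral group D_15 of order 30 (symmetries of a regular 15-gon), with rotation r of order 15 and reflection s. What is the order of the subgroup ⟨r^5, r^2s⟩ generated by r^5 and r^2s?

6

|⟨r^5⟩| = 3 and |⟨r^2s⟩| = 2, so |H| is a multiple of lcm(3, 2) = 6 and divides |G| = 30.
Closing under the operation: H = {e, r^5, r^10, r^2s, r^7s, r^12s}, so |H| = 6.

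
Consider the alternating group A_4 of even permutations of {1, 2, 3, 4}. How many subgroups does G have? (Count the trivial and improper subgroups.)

10

|G| = 12, so by Lagrange every subgroup order divides 12. Divisors: 1, 2, 3, 4, 6, 12.
Subgroups by order — order 1: 1; order 2: 3; order 3: 4; order 4: 1; order 6: 0; order 12: 1.
Total: 1 + 3 + 4 + 1 + 0 + 1 = 10.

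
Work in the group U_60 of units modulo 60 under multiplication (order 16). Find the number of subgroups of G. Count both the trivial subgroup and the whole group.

27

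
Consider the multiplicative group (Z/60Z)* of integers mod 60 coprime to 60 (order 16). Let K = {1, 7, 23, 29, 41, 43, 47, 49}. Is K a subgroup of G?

Yes

|K| = 8 divides |G| = 16, consistent with Lagrange.
K contains the identity, every element's inverse is in K, and K is closed under ·: it is a subgroup.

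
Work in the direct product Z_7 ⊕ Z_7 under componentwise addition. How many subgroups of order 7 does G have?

8

|G| = 49 and 7 | 49, so subgroups of order 7 are possible by Lagrange.
The subgroups of order 7 are: {(0,0), (0,1), (0,2), (0,3), (0,4), (0,5), (0,6)}; {(0,0), (1,0), (2,0), (3,0), (4,0), (5,0), (6,0)}; {(0,0), (1,1), (2,2), (3,3), (4,4), (5,5), (6,6)}; {(0,0), (1,2), (2,4), (3,6), (4,1), (5,3), (6,5)}; … (8 in all).
So G has 8 subgroups of order 7.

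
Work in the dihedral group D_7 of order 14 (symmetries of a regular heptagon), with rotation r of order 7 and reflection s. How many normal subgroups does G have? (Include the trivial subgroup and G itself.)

G has 10 subgroups. Checking conjugation-invariance by order — order 1: 1/1 normal; order 2: 0/7 normal; order 7: 1/1 normal; order 14: 1/1 normal.
Total normal subgroups: 3.

3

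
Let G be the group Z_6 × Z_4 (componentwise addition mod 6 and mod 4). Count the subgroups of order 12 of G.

|G| = 24 and 12 | 24, so subgroups of order 12 are possible by Lagrange.
The subgroups of order 12 are: {(0,0), (0,1), (0,2), (0,3), (2,0), (2,1), (2,2), (2,3), (4,0), (4,1), (4,2), (4,3)}; {(0,0), (0,2), (1,0), (1,2), (2,0), (2,2), (3,0), (3,2), (4,0), (4,2), (5,0), (5,2)}; {(0,0), (0,2), (1,1), (1,3), (2,0), (2,2), (3,1), (3,3), (4,0), (4,2), (5,1), (5,3)}.
So G has 3 subgroups of order 12.

3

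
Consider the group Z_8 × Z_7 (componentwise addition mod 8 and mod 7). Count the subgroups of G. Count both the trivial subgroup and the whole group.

8

|G| = 56, so by Lagrange every subgroup order divides 56. Divisors: 1, 2, 4, 7, 8, 14, 28, 56.
Subgroups by order — order 1: 1; order 2: 1; order 4: 1; order 7: 1; order 8: 1; order 14: 1; order 28: 1; order 56: 1.
Total: 1 + 1 + 1 + 1 + 1 + 1 + 1 + 1 = 8.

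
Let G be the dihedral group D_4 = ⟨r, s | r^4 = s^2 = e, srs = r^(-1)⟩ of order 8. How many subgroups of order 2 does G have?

|G| = 8 and 2 | 8, so subgroups of order 2 are possible by Lagrange.
The subgroups of order 2 are: {e, r^2}; {e, r^2s}; {e, r^3s}; {e, rs}; … (5 in all).
So G has 5 subgroups of order 2.

5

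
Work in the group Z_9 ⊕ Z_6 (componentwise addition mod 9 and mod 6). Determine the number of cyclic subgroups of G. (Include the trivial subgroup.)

16

Each element a generates a cyclic subgroup ⟨a⟩; distinct elements may generate the same one (a cyclic group of order d has φ(d) generators).
Cyclic subgroups by order — order 1: 1; order 2: 1; order 3: 4; order 6: 4; order 9: 3; order 18: 3.
Total: 16.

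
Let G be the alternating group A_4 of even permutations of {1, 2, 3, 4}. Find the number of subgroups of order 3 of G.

|G| = 12 and 3 | 12, so subgroups of order 3 are possible by Lagrange.
The subgroups of order 3 are: {e, (1 2 3), (1 3 2)}; {e, (1 2 4), (1 4 2)}; {e, (1 3 4), (1 4 3)}; {e, (2 3 4), (2 4 3)}.
So G has 4 subgroups of order 3.

4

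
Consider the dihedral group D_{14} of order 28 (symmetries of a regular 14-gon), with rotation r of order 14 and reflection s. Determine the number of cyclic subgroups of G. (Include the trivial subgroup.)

Group the elements of G by the cyclic subgroup they generate; each cyclic subgroup of order d accounts for φ(d) elements.
Cyclic subgroups by order — order 1: 1; order 2: 15; order 7: 1; order 14: 1.
Total: 18.

18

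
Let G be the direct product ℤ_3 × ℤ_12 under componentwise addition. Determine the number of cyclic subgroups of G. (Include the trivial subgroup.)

Each element a generates a cyclic subgroup ⟨a⟩; distinct elements may generate the same one (a cyclic group of order d has φ(d) generators).
Cyclic subgroups by order — order 1: 1; order 2: 1; order 3: 4; order 4: 1; order 6: 4; order 12: 4.
Total: 15.

15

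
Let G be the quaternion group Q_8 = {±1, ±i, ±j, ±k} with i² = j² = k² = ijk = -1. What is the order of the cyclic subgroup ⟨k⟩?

4

Computing powers of k: the smallest k with (k)^k = e is k = 4.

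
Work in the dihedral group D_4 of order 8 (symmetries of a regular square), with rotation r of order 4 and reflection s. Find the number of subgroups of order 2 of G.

|G| = 8 and 2 | 8, so subgroups of order 2 are possible by Lagrange.
The subgroups of order 2 are: {e, r^2}; {e, r^2s}; {e, r^3s}; {e, rs}; … (5 in all).
So G has 5 subgroups of order 2.

5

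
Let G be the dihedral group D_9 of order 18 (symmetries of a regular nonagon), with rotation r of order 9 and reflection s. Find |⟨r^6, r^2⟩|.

|⟨r^6⟩| = 3 and |⟨r^2⟩| = 9, so |H| is a multiple of lcm(3, 9) = 9 and divides |G| = 18.
Closing under the operation: H = {e, r, r^2, r^3, r^4, r^5, r^6, r^7, r^8}, so |H| = 9.

9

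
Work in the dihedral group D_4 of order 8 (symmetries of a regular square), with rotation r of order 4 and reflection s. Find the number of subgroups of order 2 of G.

|G| = 8 and 2 | 8, so subgroups of order 2 are possible by Lagrange.
The subgroups of order 2 are: {e, r^2}; {e, r^2s}; {e, r^3s}; {e, rs}; … (5 in all).
So G has 5 subgroups of order 2.

5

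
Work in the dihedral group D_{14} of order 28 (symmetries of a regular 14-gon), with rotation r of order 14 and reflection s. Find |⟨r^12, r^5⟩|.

|⟨r^12⟩| = 7 and |⟨r^5⟩| = 14, so |H| is a multiple of lcm(7, 14) = 14 and divides |G| = 28.
Closing under the operation: H = {e, r, r^2, r^3, r^4, r^5, r^6, r^7, r^8, r^9, r^10, r^11, r^12, r^13}, so |H| = 14.

14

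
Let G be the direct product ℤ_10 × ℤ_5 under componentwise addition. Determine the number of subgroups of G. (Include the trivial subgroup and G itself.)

|G| = 50, so by Lagrange every subgroup order divides 50. Divisors: 1, 2, 5, 10, 25, 50.
Subgroups by order — order 1: 1; order 2: 1; order 5: 6; order 10: 6; order 25: 1; order 50: 1.
Total: 1 + 1 + 6 + 6 + 1 + 1 = 16.

16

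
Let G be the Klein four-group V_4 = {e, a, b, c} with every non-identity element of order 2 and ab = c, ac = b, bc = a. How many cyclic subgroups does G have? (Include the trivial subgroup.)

4

A cyclic subgroup of order d is generated by each of its φ(d) elements of order d, so the cyclic subgroups of order d number (#elements of order d)/φ(d).
Cyclic subgroups by order — order 1: 1; order 2: 3.
Total: 4.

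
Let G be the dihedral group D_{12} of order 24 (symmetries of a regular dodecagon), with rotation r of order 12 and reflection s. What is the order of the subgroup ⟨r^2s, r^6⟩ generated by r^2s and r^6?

|⟨r^2s⟩| = 2 and |⟨r^6⟩| = 2, so |H| is a multiple of lcm(2, 2) = 2 and divides |G| = 24.
Closing under the operation: H = {e, r^6, r^2s, r^8s}, so |H| = 4.

4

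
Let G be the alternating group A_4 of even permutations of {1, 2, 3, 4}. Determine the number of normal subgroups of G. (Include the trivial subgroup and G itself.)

3

G has 10 subgroups. Checking conjugation-invariance by order — order 1: 1/1 normal; order 2: 0/3 normal; order 3: 0/4 normal; order 4: 1/1 normal; order 12: 1/1 normal.
Total normal subgroups: 3.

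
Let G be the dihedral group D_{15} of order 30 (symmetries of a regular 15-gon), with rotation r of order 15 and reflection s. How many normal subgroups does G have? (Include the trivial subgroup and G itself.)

G has 28 subgroups. Checking conjugation-invariance by order — order 1: 1/1 normal; order 2: 0/15 normal; order 3: 1/1 normal; order 5: 1/1 normal; order 6: 0/5 normal; order 10: 0/3 normal; order 15: 1/1 normal; order 30: 1/1 normal.
Total normal subgroups: 5.

5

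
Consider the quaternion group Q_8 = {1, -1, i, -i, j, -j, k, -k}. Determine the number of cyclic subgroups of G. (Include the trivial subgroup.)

A cyclic subgroup of order d is generated by each of its φ(d) elements of order d, so the cyclic subgroups of order d number (#elements of order d)/φ(d).
Cyclic subgroups by order — order 1: 1; order 2: 1; order 4: 3.
Total: 5.

5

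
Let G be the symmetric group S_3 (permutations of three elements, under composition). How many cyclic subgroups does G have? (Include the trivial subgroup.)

5

Group the elements of G by the cyclic subgroup they generate; each cyclic subgroup of order d accounts for φ(d) elements.
Cyclic subgroups by order — order 1: 1; order 2: 3; order 3: 1.
Total: 5.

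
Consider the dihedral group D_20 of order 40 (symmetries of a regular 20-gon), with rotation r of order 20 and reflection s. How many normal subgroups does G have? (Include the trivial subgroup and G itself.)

9

G has 48 subgroups. Checking conjugation-invariance by order — order 1: 1/1 normal; order 2: 1/21 normal; order 4: 1/11 normal; order 5: 1/1 normal; order 8: 0/5 normal; order 10: 1/5 normal; order 20: 3/3 normal; order 40: 1/1 normal.
Total normal subgroups: 9.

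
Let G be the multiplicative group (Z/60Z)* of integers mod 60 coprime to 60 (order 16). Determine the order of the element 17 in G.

4

Compute successive powers of 17 mod 60: 17, 49, 53, 1; 17^4 ≡ 1 (mod 60).
So |⟨17⟩| = 4.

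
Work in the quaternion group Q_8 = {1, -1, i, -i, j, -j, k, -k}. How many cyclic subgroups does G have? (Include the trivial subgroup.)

5

Each element a generates a cyclic subgroup ⟨a⟩; distinct elements may generate the same one (a cyclic group of order d has φ(d) generators).
Cyclic subgroups by order — order 1: 1; order 2: 1; order 4: 3.
Total: 5.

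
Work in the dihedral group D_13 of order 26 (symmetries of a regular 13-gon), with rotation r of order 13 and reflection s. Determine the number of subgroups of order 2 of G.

|G| = 26 and 2 | 26, so subgroups of order 2 are possible by Lagrange.
The subgroups of order 2 are: {e, r^10s}; {e, r^11s}; {e, r^12s}; {e, r^2s}; … (13 in all).
So G has 13 subgroups of order 2.

13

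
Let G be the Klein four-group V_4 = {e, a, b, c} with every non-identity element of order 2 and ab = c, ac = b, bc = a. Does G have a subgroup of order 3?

No

3 does not divide |G| = 4, so by Lagrange no subgroup of order 3 exists.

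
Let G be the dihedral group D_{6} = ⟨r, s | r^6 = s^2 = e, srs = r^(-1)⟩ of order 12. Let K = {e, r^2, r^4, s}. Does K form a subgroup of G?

No

Closure fails: s · r^4 = r^2s ∉ K. So K is not a subgroup.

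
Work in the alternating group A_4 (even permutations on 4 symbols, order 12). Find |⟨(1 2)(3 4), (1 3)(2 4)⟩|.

4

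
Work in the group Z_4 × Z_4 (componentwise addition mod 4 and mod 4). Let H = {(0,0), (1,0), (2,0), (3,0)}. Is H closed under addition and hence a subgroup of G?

Yes

|H| = 4 divides |G| = 16, consistent with Lagrange.
H contains the identity, every element's inverse is in H, and H is closed under +: it is a subgroup.
In fact H = ⟨(1,0)⟩.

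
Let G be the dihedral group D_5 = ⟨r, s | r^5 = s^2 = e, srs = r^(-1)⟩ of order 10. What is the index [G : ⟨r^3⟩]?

|⟨r^3⟩| = 5 and |G| = 10.
By Lagrange, [G : H] = |G|/|H| = 10/5 = 2.

2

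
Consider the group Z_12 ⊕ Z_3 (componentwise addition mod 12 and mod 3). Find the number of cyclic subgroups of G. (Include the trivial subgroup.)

Each element a generates a cyclic subgroup ⟨a⟩; distinct elements may generate the same one (a cyclic group of order d has φ(d) generators).
Cyclic subgroups by order — order 1: 1; order 2: 1; order 3: 4; order 4: 1; order 6: 4; order 12: 4.
Total: 15.

15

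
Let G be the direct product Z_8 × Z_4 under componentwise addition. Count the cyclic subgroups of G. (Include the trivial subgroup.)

Group the elements of G by the cyclic subgroup they generate; each cyclic subgroup of order d accounts for φ(d) elements.
Cyclic subgroups by order — order 1: 1; order 2: 3; order 4: 6; order 8: 4.
Total: 14.

14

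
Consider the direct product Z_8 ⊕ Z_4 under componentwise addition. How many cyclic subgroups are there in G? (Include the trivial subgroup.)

14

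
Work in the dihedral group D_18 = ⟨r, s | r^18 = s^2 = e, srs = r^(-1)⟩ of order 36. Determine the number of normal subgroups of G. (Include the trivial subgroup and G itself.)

G has 45 subgroups. Checking conjugation-invariance by order — order 1: 1/1 normal; order 2: 1/19 normal; order 3: 1/1 normal; order 4: 0/9 normal; order 6: 1/7 normal; order 9: 1/1 normal; order 12: 0/3 normal; order 18: 3/3 normal; order 36: 1/1 normal.
Total normal subgroups: 9.

9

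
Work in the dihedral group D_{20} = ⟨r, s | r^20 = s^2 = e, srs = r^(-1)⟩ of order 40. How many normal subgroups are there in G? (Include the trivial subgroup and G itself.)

G has 48 subgroups. Checking conjugation-invariance by order — order 1: 1/1 normal; order 2: 1/21 normal; order 4: 1/11 normal; order 5: 1/1 normal; order 8: 0/5 normal; order 10: 1/5 normal; order 20: 3/3 normal; order 40: 1/1 normal.
Total normal subgroups: 9.

9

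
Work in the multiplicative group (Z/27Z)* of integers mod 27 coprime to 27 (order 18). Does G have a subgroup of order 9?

9 | 18. A subgroup of order 9 is {1, 4, 7, 10, 13, 16, 19, 22, 25}.

Yes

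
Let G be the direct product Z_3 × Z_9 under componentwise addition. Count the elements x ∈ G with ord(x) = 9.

An element (a,b) has order lcm(ord(a), ord(b)); count pairs with lcm equal to 9.
Enumerating gives 18 such elements.

18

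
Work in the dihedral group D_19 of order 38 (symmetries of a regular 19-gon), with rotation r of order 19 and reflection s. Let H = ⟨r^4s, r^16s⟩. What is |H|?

|⟨r^4s⟩| = 2 and |⟨r^16s⟩| = 2, so |H| is a multiple of lcm(2, 2) = 2 and divides |G| = 38.
Closing {r^4s, r^16s} under the group operation gives all of G, so |H| = 38.

38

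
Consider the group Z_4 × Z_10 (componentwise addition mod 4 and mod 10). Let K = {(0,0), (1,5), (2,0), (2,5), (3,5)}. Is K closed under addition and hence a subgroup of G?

No

Closure fails: (1,5) + (2,5) = (3,0) ∉ K. So K is not a subgroup.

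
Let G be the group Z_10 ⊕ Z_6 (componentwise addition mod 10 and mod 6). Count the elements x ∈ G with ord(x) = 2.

3

An element (a,b) has order lcm(ord(a), ord(b)); count pairs with lcm equal to 2.
Enumerating gives 3 such elements.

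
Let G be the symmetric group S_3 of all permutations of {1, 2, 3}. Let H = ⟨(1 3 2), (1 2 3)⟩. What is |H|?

3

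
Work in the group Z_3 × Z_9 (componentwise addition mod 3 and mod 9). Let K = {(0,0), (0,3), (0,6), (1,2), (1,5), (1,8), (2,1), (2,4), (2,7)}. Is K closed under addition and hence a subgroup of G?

|K| = 9 divides |G| = 27, consistent with Lagrange.
K contains the identity, every element's inverse is in K, and K is closed under +: it is a subgroup.
In fact K = ⟨(2,4)⟩.

Yes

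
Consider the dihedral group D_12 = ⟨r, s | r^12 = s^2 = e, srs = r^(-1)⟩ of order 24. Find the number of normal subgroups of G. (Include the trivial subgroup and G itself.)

9

G has 34 subgroups. Checking conjugation-invariance by order — order 1: 1/1 normal; order 2: 1/13 normal; order 3: 1/1 normal; order 4: 1/7 normal; order 6: 1/5 normal; order 8: 0/3 normal; order 12: 3/3 normal; order 24: 1/1 normal.
Total normal subgroups: 9.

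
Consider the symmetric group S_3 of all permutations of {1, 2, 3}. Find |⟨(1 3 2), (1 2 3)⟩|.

3

|⟨(1 3 2)⟩| = 3 and |⟨(1 2 3)⟩| = 3, so |H| is a multiple of lcm(3, 3) = 3 and divides |G| = 6.
Closing under the operation: H = {e, (1 2 3), (1 3 2)}, so |H| = 3.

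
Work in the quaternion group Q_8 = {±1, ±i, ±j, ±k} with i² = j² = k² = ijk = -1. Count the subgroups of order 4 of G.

3

|G| = 8 and 4 | 8, so subgroups of order 4 are possible by Lagrange.
The subgroups of order 4 are: {1, -1, i, -i}; {1, -1, j, -j}; {1, -1, k, -k}.
So G has 3 subgroups of order 4.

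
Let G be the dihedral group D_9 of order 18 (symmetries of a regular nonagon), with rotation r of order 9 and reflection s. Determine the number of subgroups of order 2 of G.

9

|G| = 18 and 2 | 18, so subgroups of order 2 are possible by Lagrange.
The subgroups of order 2 are: {e, r^2s}; {e, r^3s}; {e, r^4s}; {e, r^5s}; … (9 in all).
So G has 9 subgroups of order 2.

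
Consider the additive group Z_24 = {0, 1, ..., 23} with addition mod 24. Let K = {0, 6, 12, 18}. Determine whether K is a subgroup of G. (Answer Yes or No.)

|K| = 4 divides |G| = 24, consistent with Lagrange.
K contains the identity, every element's inverse is in K, and K is closed under +: it is a subgroup.
In fact K = ⟨18⟩.

Yes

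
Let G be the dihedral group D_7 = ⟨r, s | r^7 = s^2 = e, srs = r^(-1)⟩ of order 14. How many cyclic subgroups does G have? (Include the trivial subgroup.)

9

Group the elements of G by the cyclic subgroup they generate; each cyclic subgroup of order d accounts for φ(d) elements.
Cyclic subgroups by order — order 1: 1; order 2: 7; order 7: 1.
Total: 9.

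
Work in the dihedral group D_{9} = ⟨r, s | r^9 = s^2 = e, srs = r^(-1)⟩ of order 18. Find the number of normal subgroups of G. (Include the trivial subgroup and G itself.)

4

G has 16 subgroups. Checking conjugation-invariance by order — order 1: 1/1 normal; order 2: 0/9 normal; order 3: 1/1 normal; order 6: 0/3 normal; order 9: 1/1 normal; order 18: 1/1 normal.
Total normal subgroups: 4.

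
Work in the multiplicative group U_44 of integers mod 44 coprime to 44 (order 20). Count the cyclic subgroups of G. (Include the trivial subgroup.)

8

Each element a generates a cyclic subgroup ⟨a⟩; distinct elements may generate the same one (a cyclic group of order d has φ(d) generators).
Cyclic subgroups by order — order 1: 1; order 2: 3; order 5: 1; order 10: 3.
Total: 8.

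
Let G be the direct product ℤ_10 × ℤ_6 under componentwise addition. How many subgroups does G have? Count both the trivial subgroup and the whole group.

|G| = 60, so by Lagrange every subgroup order divides 60. Divisors: 1, 2, 3, 4, 5, 6, 10, 12, 15, 20, 30, 60.
Subgroups by order — order 1: 1; order 2: 3; order 3: 1; order 4: 1; order 5: 1; order 6: 3; order 10: 3; order 12: 1; order 15: 1; order 20: 1; order 30: 3; order 60: 1.
Total: 1 + 3 + 1 + 1 + 1 + 3 + 3 + 1 + 1 + 1 + 3 + 1 = 20.

20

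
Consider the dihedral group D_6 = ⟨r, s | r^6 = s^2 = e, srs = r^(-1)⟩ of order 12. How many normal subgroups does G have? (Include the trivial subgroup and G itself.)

G has 16 subgroups. Checking conjugation-invariance by order — order 1: 1/1 normal; order 2: 1/7 normal; order 3: 1/1 normal; order 4: 0/3 normal; order 6: 3/3 normal; order 12: 1/1 normal.
Total normal subgroups: 7.

7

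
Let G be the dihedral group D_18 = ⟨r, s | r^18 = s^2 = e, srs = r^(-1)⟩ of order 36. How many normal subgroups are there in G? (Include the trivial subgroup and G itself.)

G has 45 subgroups. Checking conjugation-invariance by order — order 1: 1/1 normal; order 2: 1/19 normal; order 3: 1/1 normal; order 4: 0/9 normal; order 6: 1/7 normal; order 9: 1/1 normal; order 12: 0/3 normal; order 18: 3/3 normal; order 36: 1/1 normal.
Total normal subgroups: 9.

9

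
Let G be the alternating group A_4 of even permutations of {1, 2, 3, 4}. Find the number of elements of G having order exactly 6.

0

No element of G has order 6 (even though 6 | 12).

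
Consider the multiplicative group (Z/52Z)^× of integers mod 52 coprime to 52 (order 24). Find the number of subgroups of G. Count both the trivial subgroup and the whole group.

16

|G| = 24, so by Lagrange every subgroup order divides 24. Divisors: 1, 2, 3, 4, 6, 8, 12, 24.
Subgroups by order — order 1: 1; order 2: 3; order 3: 1; order 4: 3; order 6: 3; order 8: 1; order 12: 3; order 24: 1.
Total: 1 + 3 + 1 + 3 + 3 + 1 + 3 + 1 = 16.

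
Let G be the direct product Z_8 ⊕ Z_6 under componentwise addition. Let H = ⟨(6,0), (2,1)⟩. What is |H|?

|⟨(6,0)⟩| = 4 and |⟨(2,1)⟩| = 12, so |H| is a multiple of lcm(4, 12) = 12 and divides |G| = 48.
Closing under the operation: H = {(0,0), (0,1), (0,2), (0,3), (0,4), (0,5), (2,0), (2,1), (2,2), (2,3), (2,4), (2,5), (4,0), (4,1), (4,2), (4,3), (4,4), (4,5), (6,0), (6,1), (6,2), (6,3), (6,4), (6,5)}, so |H| = 24.

24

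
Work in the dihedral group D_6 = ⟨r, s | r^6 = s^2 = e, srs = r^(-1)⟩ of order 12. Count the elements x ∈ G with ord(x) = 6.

2

The elements of order 6 are: r, r^5.
That's 2.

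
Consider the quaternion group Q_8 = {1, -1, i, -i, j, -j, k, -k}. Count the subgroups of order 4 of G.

|G| = 8 and 4 | 8, so subgroups of order 4 are possible by Lagrange.
The subgroups of order 4 are: {1, -1, i, -i}; {1, -1, j, -j}; {1, -1, k, -k}.
So G has 3 subgroups of order 4.

3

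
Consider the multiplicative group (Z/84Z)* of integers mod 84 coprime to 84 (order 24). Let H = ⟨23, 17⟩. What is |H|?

|⟨23⟩| = 6 and |⟨17⟩| = 6, so |H| is a multiple of lcm(6, 6) = 6 and divides |G| = 24.
Closing under the operation: H = {1, 5, 11, 17, 19, 23, 25, 31, 37, 41, 55, 71}, so |H| = 12.

12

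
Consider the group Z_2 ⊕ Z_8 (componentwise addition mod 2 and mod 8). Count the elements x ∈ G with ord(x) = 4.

An element (a,b) has order lcm(ord(a), ord(b)); count pairs with lcm equal to 4.
Enumerating gives 4 such elements.

4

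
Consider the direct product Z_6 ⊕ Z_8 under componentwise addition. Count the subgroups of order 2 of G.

|G| = 48 and 2 | 48, so subgroups of order 2 are possible by Lagrange.
The subgroups of order 2 are: {(0,0), (0,4)}; {(0,0), (3,0)}; {(0,0), (3,4)}.
So G has 3 subgroups of order 2.

3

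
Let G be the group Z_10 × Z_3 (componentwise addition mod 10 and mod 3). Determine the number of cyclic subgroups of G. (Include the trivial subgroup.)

8

Group the elements of G by the cyclic subgroup they generate; each cyclic subgroup of order d accounts for φ(d) elements.
Cyclic subgroups by order — order 1: 1; order 2: 1; order 3: 1; order 5: 1; order 6: 1; order 10: 1; order 15: 1; order 30: 1.
Total: 8.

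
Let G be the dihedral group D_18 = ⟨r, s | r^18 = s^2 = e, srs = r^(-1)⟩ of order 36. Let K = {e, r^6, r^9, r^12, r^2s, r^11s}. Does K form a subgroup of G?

Closure fails: r^11s · r^6 = r^5s ∉ K. So K is not a subgroup.

No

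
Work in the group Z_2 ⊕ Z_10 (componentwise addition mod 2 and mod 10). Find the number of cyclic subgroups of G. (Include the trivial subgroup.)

8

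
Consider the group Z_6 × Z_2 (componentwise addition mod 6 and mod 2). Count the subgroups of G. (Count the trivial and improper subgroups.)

10

|G| = 12, so by Lagrange every subgroup order divides 12. Divisors: 1, 2, 3, 4, 6, 12.
Subgroups by order — order 1: 1; order 2: 3; order 3: 1; order 4: 1; order 6: 3; order 12: 1.
Total: 1 + 3 + 1 + 1 + 3 + 1 = 10.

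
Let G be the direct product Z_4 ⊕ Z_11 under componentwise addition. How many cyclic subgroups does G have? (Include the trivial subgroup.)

6

Each element a generates a cyclic subgroup ⟨a⟩; distinct elements may generate the same one (a cyclic group of order d has φ(d) generators).
Cyclic subgroups by order — order 1: 1; order 2: 1; order 4: 1; order 11: 1; order 22: 1; order 44: 1.
Total: 6.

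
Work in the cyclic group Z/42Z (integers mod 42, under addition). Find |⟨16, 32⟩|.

21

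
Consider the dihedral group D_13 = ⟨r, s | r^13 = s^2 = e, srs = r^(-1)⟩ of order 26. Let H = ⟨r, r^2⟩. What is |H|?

13

|⟨r⟩| = 13 and |⟨r^2⟩| = 13, so |H| is a multiple of lcm(13, 13) = 13 and divides |G| = 26.
Closing under the operation: H = {e, r, r^2, r^3, r^4, r^5, r^6, r^7, r^8, r^9, r^10, r^11, r^12}, so |H| = 13.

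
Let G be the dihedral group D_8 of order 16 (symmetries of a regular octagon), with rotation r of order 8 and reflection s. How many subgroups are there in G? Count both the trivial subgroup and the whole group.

|G| = 16, so by Lagrange every subgroup order divides 16. Divisors: 1, 2, 4, 8, 16.
Subgroups by order — order 1: 1; order 2: 9; order 4: 5; order 8: 3; order 16: 1.
Total: 1 + 9 + 5 + 3 + 1 = 19.

19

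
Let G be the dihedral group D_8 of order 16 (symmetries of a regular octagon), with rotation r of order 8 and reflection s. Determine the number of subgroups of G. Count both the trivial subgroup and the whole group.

|G| = 16, so by Lagrange every subgroup order divides 16. Divisors: 1, 2, 4, 8, 16.
Subgroups by order — order 1: 1; order 2: 9; order 4: 5; order 8: 3; order 16: 1.
Total: 1 + 9 + 5 + 3 + 1 = 19.

19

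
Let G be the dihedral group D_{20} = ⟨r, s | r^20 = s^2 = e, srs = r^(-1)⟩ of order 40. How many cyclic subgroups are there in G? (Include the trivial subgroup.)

A cyclic subgroup of order d is generated by each of its φ(d) elements of order d, so the cyclic subgroups of order d number (#elements of order d)/φ(d).
Cyclic subgroups by order — order 1: 1; order 2: 21; order 4: 1; order 5: 1; order 10: 1; order 20: 1.
Total: 26.

26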